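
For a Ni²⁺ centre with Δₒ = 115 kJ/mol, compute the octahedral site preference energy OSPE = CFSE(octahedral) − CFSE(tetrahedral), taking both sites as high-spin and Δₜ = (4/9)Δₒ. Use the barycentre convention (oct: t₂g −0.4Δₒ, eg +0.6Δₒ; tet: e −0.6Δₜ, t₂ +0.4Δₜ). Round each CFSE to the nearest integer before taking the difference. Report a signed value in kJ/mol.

Group 10 minus oxidation state +2 gives a d⁸ configuration for Ni²⁺.
Octahedral high-spin t₂g⁶ eg²: CFSE = -1.2 × 115 = -138 kJ/mol.
Tetrahedral e⁴ t₂⁴ gives -0.8Δₜ = -0.8 × (4/9) × 115 = -41 kJ/mol.
OSPE = -138 − (-41) = -97 kJ/mol.

-97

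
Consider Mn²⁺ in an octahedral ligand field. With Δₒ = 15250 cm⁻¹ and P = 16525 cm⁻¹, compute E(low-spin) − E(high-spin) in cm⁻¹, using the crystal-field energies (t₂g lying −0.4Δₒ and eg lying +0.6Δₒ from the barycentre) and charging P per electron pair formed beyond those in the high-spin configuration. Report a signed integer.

Group 7 minus oxidation state +2 gives a d⁵ configuration for Mn²⁺.
In the high-spin limit (t₂g³ eg²) the orbital term is 0.0Δₒ = 0 cm⁻¹, with no excess pairing.
For low-spin the configuration is t₂g⁵ eg⁰: orbital energy -2.0 × 15250 = -30500 cm⁻¹, and 2 additional pairs relative to high-spin add 33050 cm⁻¹, giving 2550 cm⁻¹.
The difference is 2550 − (0) = 2550 cm⁻¹, so high-spin lies lower.

2550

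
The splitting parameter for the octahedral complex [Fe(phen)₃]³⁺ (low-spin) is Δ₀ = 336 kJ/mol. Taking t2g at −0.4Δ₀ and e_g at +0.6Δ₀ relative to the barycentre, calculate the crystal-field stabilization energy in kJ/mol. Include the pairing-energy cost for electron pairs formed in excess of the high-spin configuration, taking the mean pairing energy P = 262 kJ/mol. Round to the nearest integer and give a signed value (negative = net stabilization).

-148

phen is neutral, so the +3 overall charge sits on Fe: oxidation state +3.
Fe³⁺: group 8, so d-count = 8 − 3 = 5.
Electron filling gives t2g^5 e_g^0.
CFSE(orbital) = 5×(-0.4Δ₀) + 0×(0.6Δ₀) = -2.0Δ₀; with Δ₀ = 336 kJ/mol that is -672 kJ/mol.
Pairing penalty: 2 pairs vs 0 in the high-spin reference → 2 extra × P = 524 kJ/mol.
Combining: -672 + 524 = -148 kJ/mol.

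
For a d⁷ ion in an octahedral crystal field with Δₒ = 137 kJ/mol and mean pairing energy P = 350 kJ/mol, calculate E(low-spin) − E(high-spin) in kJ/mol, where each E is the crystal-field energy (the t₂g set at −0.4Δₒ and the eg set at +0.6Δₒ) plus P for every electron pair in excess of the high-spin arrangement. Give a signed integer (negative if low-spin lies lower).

213

High-spin: t₂g⁵ eg², CFSE = -0.8Δₒ = -110 kJ/mol.
Low-spin: t₂g⁶ eg¹, orbital CFSE = -1.8Δₒ = -247 kJ/mol; plus 1 excess pair × P = +350 kJ/mol; total 103 kJ/mol.
The difference is 103 − (-110) = 213 kJ/mol, so high-spin lies lower.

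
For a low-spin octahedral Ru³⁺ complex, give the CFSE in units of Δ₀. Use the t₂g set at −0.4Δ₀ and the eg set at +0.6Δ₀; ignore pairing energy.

Group 8 minus oxidation state +3 gives a d⁵ configuration for Ru³⁺.
Configuration: t₂g⁵ eg⁰.
CFSE = 5(-0.4Δ₀) + 0(0.6Δ₀) = -2.0Δ₀ + 0.0Δ₀ = -2.0Δ₀.

-2.0 Δ₀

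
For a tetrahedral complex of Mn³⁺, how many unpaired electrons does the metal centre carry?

Mn is in group 7, so Mn³⁺ is d⁴ (7 − 3 = 4).
Tetrahedral splitting is small, so the complex is high-spin.
Configuration: e² t₂², giving 4 unpaired electrons.

4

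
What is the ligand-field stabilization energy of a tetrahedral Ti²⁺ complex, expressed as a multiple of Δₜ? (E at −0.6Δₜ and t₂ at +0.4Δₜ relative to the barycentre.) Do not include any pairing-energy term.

Ti is in group 4, so Ti²⁺ is d² (4 − 2 = 2).
Tetrahedral fields are weak (Δₜ ≈ 4/9 Δₒ), so electrons fill high-spin.
Configuration: e² t₂⁰.
CFSE = 2(-0.6Δₜ) + 0(0.4Δₜ) = -1.2Δₜ + 0.0Δₜ = -1.2Δₜ.

-1.2 Δₜ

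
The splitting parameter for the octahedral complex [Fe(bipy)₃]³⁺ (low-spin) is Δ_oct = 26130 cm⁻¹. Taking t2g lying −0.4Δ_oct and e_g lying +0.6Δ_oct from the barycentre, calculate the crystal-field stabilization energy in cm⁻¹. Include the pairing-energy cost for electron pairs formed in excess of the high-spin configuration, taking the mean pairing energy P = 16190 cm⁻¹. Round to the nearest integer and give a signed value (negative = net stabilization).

-19880

bipy is neutral, so the +3 overall charge sits on Fe: oxidation state +3.
Fe is in group 8, so Fe³⁺ is d⁵ (8 − 3 = 5).
Configuration: t2g^5 e_g^0.
Orbital CFSE = 5(-0.4) + 0(0.6) = -2.0Δ_oct = -2.0 × 26130 = -52260 cm⁻¹.
Relative to high-spin t2g^3 e_g^2 (0 paired), the low-spin configuration has 2 additional pairs, contributing +2 × 16190 = +32380 cm⁻¹.
Combining: -52260 + 32380 = -19880 cm⁻¹.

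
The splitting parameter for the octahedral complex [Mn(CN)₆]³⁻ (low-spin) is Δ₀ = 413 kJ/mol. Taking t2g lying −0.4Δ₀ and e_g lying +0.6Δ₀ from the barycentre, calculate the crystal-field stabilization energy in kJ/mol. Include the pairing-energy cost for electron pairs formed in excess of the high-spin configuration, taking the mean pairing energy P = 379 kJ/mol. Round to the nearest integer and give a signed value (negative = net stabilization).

-282

Each CN⁻ contributes -1; 6 × (-1) = -6. With overall charge -3, Mn is in the +3 oxidation state.
Mn is in group 7, so Mn³⁺ is d⁴ (7 − 3 = 4).
Electron filling gives t2g^4 e_g^0.
Orbital CFSE = 4(-0.4) + 0(0.6) = -1.6Δ₀ = -1.6 × 413 = -661 kJ/mol.
High-spin d⁴ would be t2g^3 e_g^1 with 0 pairs; low-spin has 1, so 1 excess pair costs +1P = +379 kJ/mol.
Net CFSE = -661 + 379 = -282 kJ/mol.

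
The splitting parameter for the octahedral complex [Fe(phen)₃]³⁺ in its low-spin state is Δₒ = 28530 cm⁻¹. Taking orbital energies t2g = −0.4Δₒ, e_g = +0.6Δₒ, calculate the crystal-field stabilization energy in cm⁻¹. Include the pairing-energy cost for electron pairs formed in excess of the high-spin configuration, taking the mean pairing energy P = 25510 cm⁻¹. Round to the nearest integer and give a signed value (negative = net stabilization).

phen is neutral, so the +3 overall charge sits on Fe: oxidation state +3.
Fe is in group 8, so Fe³⁺ is d⁵ (8 − 3 = 5).
Electron filling gives t2g^5 e_g^0.
CFSE(orbital) = 5×(-0.4Δₒ) + 0×(0.6Δₒ) = -2.0Δₒ; with Δₒ = 28530 cm⁻¹ that is -57060 cm⁻¹.
Relative to high-spin t2g^3 e_g^2 (0 paired), the low-spin configuration has 2 additional pairs, contributing +2 × 25510 = +51020 cm⁻¹.
Combining: -57060 + 51020 = -6040 cm⁻¹.

-6040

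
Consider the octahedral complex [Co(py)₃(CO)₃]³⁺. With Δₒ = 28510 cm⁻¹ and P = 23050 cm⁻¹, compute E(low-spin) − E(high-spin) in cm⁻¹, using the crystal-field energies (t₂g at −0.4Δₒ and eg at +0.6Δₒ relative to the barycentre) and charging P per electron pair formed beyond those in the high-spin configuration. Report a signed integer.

-10920

Ligand charges: 3×(+0) from py and 3×(+0) from CO sum to +0; with overall charge +3, Co is +3.
Co is in group 9, so Co³⁺ is d⁶ (9 − 3 = 6).
In the high-spin limit (t₂g⁴ eg²) the orbital term is -0.4Δₒ = -11404 cm⁻¹, with no excess pairing.
Low-spin: t₂g⁶ eg⁰, orbital CFSE = -2.4Δₒ = -68424 cm⁻¹; plus 2 excess pairs × P = +46100 cm⁻¹; total -22324 cm⁻¹.
Thus E(LS) − E(HS) = -10920 cm⁻¹.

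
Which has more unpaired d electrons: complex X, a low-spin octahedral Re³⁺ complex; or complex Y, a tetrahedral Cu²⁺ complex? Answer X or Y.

X: Re sits in group 7; removing 3 electrons leaves Re³⁺ with 7 − 3 = 4 d electrons; t₂g⁴ eg⁰ → 2 unpaired.
Y: Cu is in group 11, so Cu²⁺ is d⁹ (11 − 2 = 9); Tetrahedral splitting is small, so the complex is high-spin; e⁴ t₂⁵ → 1 unpaired.
So X has more unpaired electrons.

X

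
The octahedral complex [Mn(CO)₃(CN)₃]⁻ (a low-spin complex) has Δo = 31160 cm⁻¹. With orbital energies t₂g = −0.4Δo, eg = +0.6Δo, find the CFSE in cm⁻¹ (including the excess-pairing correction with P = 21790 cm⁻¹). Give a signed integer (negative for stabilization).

Ligand charges: 3×(+0) from CO and 3×(-1) from CN⁻ sum to -3; with overall charge -1, Mn is +2.
Mn sits in group 7; removing 2 electrons leaves Mn²⁺ with 7 − 2 = 5 d electrons.
Configuration: t₂g⁵ eg⁰.
Orbital CFSE = 5(-0.4) + 0(0.6) = -2.0Δo = -2.0 × 31160 = -62320 cm⁻¹.
Pairing penalty: 2 pairs vs 0 in the high-spin reference → 2 extra × P = 43580 cm⁻¹.
Overall CFSE = -62320 + 43580 = -18740 cm⁻¹.

-18740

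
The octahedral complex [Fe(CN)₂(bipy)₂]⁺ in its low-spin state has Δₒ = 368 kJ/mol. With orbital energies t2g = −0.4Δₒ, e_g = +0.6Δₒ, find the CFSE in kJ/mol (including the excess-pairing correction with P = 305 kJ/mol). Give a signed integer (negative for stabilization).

Ligand charges: 2×(-1) from CN⁻ and 2×(+0) from bipy sum to -2; with overall charge +1, Fe is +3.
Fe is in group 8, so Fe³⁺ is d⁵ (8 − 3 = 5).
Configuration: t2g^5 e_g^0.
CFSE(orbital) = 5×(-0.4Δₒ) + 0×(0.6Δₒ) = -2.0Δₒ; with Δₒ = 368 kJ/mol that is -736 kJ/mol.
Pairing penalty: 2 pairs vs 0 in the high-spin reference → 2 extra × P = 610 kJ/mol.
Overall CFSE = -736 + 610 = -126 kJ/mol.

-126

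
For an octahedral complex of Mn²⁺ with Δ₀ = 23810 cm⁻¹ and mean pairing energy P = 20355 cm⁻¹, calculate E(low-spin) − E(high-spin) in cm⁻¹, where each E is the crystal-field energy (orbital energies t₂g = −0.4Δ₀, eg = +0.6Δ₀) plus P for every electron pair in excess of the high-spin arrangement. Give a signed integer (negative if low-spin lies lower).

Mn is in group 7, so Mn²⁺ is d⁵ (7 − 2 = 5).
In the high-spin limit (t₂g³ eg²) the orbital term is 0.0Δ₀ = 0 cm⁻¹, with no excess pairing.
For low-spin the configuration is t₂g⁵ eg⁰: orbital energy -2.0 × 23810 = -47620 cm⁻¹, and 2 additional pairs relative to high-spin add 40710 cm⁻¹, giving -6910 cm⁻¹.
E(LS) − E(HS) = -6910 − (0) = -6910 cm⁻¹.

-6910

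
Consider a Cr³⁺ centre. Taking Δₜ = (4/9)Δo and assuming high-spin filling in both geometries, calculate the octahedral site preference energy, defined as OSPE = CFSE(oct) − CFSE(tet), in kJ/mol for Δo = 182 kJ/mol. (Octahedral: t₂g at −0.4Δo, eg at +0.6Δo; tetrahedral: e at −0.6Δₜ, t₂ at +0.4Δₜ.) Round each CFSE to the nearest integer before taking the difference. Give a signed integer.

Group 6 minus oxidation state +3 gives a d³ configuration for Cr³⁺.
Octahedral high-spin t₂g³ eg⁰: CFSE = -1.2 × 182 = -218 kJ/mol.
Tetrahedral e² t₂¹ gives -0.8Δₜ = -0.8 × (4/9) × 182 = -65 kJ/mol.
Subtracting, OSPE = -218 − (-65) = -153 kJ/mol.

-153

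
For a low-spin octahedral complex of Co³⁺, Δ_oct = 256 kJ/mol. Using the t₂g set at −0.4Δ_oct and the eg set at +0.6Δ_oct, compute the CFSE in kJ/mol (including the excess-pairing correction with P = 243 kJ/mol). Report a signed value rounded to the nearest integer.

Co³⁺: group 9, so d-count = 9 − 3 = 6.
The d⁶ electrons fill as t₂g⁶ eg⁰.
The orbital stabilization is -2.4Δ_oct = -2.4 × 256 = -614 kJ/mol.
High-spin d⁶ would be t₂g⁴ eg² with 1 pair; low-spin has 3, so 2 excess pairs cost +2P = +486 kJ/mol.
Overall CFSE = -614 + 486 = -128 kJ/mol.

-128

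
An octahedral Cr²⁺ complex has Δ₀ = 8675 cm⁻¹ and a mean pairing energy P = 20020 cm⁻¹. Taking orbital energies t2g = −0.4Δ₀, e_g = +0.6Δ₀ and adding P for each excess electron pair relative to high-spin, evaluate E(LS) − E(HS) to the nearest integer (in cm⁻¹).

11345

Group 6 minus oxidation state +2 gives a d⁴ configuration for Cr²⁺.
High-spin: t2g^3 e_g^1, CFSE = -0.6Δ₀ = -5205 cm⁻¹.
For low-spin the configuration is t2g^4 e_g^0: orbital energy -1.6 × 8675 = -13880 cm⁻¹, and 1 additional pair relative to high-spin adds 20020 cm⁻¹, giving 6140 cm⁻¹.
The difference is 6140 − (-5205) = 11345 cm⁻¹, so high-spin lies lower.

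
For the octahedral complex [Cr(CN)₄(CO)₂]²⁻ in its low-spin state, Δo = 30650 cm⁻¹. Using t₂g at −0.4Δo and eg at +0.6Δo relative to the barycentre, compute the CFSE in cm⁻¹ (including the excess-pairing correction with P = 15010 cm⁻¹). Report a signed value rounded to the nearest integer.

-34030

Ligand charges: 4×(-1) from CN⁻ and 2×(+0) from CO sum to -4; with overall charge -2, Cr is +2.
Cr²⁺: group 6, so d-count = 6 − 2 = 4.
Electron filling gives t₂g⁴ eg⁰.
The orbital stabilization is -1.6Δo = -1.6 × 30650 = -49040 cm⁻¹.
High-spin d⁴ would be t₂g³ eg¹ with 0 pairs; low-spin has 1, so 1 excess pair costs +1P = +15010 cm⁻¹.
Net CFSE = -49040 + 15010 = -34030 cm⁻¹.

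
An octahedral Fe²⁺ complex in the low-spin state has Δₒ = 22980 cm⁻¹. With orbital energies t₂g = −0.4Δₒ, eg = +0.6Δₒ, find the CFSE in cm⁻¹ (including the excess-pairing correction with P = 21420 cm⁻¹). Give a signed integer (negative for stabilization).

Fe sits in group 8; removing 2 electrons leaves Fe²⁺ with 8 − 2 = 6 d electrons.
Electron filling gives t₂g⁶ eg⁰.
CFSE(orbital) = 6×(-0.4Δₒ) + 0×(0.6Δₒ) = -2.4Δₒ; with Δₒ = 22980 cm⁻¹ that is -55152 cm⁻¹.
Pairing penalty: 3 pairs vs 1 in the high-spin reference → 2 extra × P = 42840 cm⁻¹.
Overall CFSE = -55152 + 42840 = -12312 cm⁻¹.

-12312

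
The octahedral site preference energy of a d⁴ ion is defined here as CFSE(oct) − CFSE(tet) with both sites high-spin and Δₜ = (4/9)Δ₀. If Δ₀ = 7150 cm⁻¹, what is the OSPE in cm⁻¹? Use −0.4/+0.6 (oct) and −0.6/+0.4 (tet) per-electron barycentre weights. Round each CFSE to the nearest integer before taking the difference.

In an octahedral site d⁴ (HS) is t₂g³ eg¹, giving CFSE(oct) = -0.6Δ₀ = -4290 cm⁻¹.
Tetrahedral e² t₂² gives -0.4Δₜ = -0.4 × (4/9) × 7150 = -1271 cm⁻¹.
OSPE = -4290 − (-1271) = -3019 cm⁻¹.

-3019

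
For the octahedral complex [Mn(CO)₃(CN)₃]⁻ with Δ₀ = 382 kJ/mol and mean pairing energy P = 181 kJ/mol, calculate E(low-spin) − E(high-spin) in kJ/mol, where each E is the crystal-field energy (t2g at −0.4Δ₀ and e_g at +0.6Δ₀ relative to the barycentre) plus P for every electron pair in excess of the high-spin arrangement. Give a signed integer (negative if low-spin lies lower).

-402

Ligand charges: 3×(+0) from CO and 3×(-1) from CN⁻ sum to -3; with overall charge -1, Mn is +2.
Mn is in group 7, so Mn²⁺ is d⁵ (7 − 2 = 5).
High-spin d⁵ fills as t2g^3 e_g^2 with CFSE 3(−0.4) + 2(+0.6) = 0.0Δ₀ = 0 kJ/mol.
Low-spin t2g^5 e_g^0 gives -2.0Δ₀ = -764 kJ/mol, but forming 2 extra pairs costs 2P = 362 kJ/mol, so E(LS) = -764 + 362 = -402 kJ/mol.
The difference is -402 − (0) = -402 kJ/mol, so low-spin lies lower.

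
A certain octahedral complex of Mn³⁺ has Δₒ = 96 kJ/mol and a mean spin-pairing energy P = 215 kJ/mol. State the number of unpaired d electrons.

4

Group 7 minus oxidation state +3 gives a d⁴ configuration for Mn³⁺.
Here Δₒ < P (96 < 215), so the high-spin state is favoured.
Configuration: t2g^3 e_g^1.
Unpaired electrons: 4.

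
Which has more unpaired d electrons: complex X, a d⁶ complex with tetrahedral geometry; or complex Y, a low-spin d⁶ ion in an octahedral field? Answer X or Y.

X

X: With tetrahedral geometry the complex is necessarily high-spin; e³ t₂³ → 4 unpaired.
Y: t2g^6 e_g^0 → 0 unpaired.
So X has more unpaired electrons.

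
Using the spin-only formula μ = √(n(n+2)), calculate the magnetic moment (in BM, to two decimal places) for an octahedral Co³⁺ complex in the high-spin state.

4.90 BM

Co sits in group 9; removing 3 electrons leaves Co³⁺ with 9 − 3 = 6 d electrons.
Configuration: t₂g⁴ eg² → 4 unpaired electrons.
μ(spin-only) = √[4(4+2)] = √24 ≈ 4.90 BM.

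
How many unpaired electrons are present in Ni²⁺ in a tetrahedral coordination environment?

Ni²⁺: group 10, so d-count = 10 − 2 = 8.
Tetrahedral splitting is small, so the complex is high-spin.
Configuration: e^4 t2^4, giving 2 unpaired electrons.

2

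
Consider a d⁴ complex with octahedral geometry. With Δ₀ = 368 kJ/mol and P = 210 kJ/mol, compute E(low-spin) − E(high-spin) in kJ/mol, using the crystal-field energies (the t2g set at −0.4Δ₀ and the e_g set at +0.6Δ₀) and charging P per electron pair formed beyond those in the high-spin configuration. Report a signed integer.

-158

High-spin d⁴ fills as t2g^3 e_g^1 with CFSE 3(−0.4) + 1(+0.6) = -0.6Δ₀ = -221 kJ/mol.
Low-spin: t2g^4 e_g^0, orbital CFSE = -1.6Δ₀ = -589 kJ/mol; plus 1 excess pair × P = +210 kJ/mol; total -379 kJ/mol.
Thus E(LS) − E(HS) = -158 kJ/mol.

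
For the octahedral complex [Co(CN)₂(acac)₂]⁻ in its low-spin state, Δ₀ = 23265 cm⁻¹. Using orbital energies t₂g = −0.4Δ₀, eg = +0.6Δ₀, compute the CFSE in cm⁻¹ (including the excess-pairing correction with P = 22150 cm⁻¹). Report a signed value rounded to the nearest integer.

-11536

Ligand charges: 2×(-1) from CN⁻ and 2×(-1) from acac⁻ sum to -4; with overall charge -1, Co is +3.
Co³⁺: group 9, so d-count = 9 − 3 = 6.
Configuration: t₂g⁶ eg⁰.
The orbital stabilization is -2.4Δ₀ = -2.4 × 23265 = -55836 cm⁻¹.
High-spin d⁶ would be t₂g⁴ eg² with 1 pair; low-spin has 3, so 2 excess pairs cost +2P = +44300 cm⁻¹.
Combining: -55836 + 44300 = -11536 cm⁻¹.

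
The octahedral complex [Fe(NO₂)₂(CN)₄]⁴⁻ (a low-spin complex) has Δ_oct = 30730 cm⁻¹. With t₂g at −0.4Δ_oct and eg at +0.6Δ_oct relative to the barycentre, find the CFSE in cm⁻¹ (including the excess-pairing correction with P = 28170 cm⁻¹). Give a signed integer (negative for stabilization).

Ligand charges: 2×(-1) from NO₂⁻ and 4×(-1) from CN⁻ sum to -6; with overall charge -4, Fe is +2.
Fe is in group 8, so Fe²⁺ is d⁶ (8 − 2 = 6).
The d⁶ electrons fill as t₂g⁶ eg⁰.
Orbital CFSE = 6(-0.4) + 0(0.6) = -2.4Δ_oct = -2.4 × 30730 = -73752 cm⁻¹.
Pairing penalty: 3 pairs vs 1 in the high-spin reference → 2 extra × P = 56340 cm⁻¹.
Combining: -73752 + 56340 = -17412 cm⁻¹.

-17412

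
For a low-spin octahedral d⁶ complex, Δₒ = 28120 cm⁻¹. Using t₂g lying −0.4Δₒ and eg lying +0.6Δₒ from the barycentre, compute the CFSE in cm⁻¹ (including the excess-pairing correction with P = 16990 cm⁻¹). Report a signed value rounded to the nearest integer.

Electron filling gives t₂g⁶ eg⁰.
CFSE(orbital) = 6×(-0.4Δₒ) + 0×(0.6Δₒ) = -2.4Δₒ; with Δₒ = 28120 cm⁻¹ that is -67488 cm⁻¹.
Relative to high-spin t₂g⁴ eg² (1 paired), the low-spin configuration has 2 additional pairs, contributing +2 × 16990 = +33980 cm⁻¹.
Overall CFSE = -67488 + 33980 = -33508 cm⁻¹.

-33508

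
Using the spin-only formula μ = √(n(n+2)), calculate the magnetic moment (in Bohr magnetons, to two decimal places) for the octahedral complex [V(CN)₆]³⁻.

2.83 Bohr magnetons

Each CN⁻ contributes -1; 6 × (-1) = -6. With overall charge -3, V is in the +3 oxidation state.
V is in group 5, so V³⁺ is d² (5 − 3 = 2).
Configuration: t2g^2 e_g^0 → 2 unpaired electrons.
μ(spin-only) = √[2(2+2)] = √8 ≈ 2.83 Bohr magnetons.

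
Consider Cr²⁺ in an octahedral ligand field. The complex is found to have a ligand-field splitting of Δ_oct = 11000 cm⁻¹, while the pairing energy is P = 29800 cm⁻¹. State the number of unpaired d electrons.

4

Group 6 minus oxidation state +2 gives a d⁴ configuration for Cr²⁺.
Here Δ_oct < P (11000 < 29800), so the high-spin state is favoured.
Filling d⁴ accordingly: t2g^3 e_g^1.
Unpaired electrons: 4.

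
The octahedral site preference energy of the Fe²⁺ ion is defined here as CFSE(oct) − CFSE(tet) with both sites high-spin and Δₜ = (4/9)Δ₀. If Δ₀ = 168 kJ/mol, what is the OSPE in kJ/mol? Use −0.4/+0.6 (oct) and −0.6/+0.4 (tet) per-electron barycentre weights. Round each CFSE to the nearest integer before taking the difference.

Fe²⁺: group 8, so d-count = 8 − 2 = 6.
In an octahedral site d⁶ (HS) is t₂g⁴ eg², giving CFSE(oct) = -0.4Δ₀ = -67 kJ/mol.
Tetrahedral: e³ t₂³, CFSE = 3(−0.6) + 3(+0.4) = -0.6Δₜ = -0.6 × (4/9) × 168 = -45 kJ/mol.
Subtracting, OSPE = -67 − (-45) = -22 kJ/mol.

-22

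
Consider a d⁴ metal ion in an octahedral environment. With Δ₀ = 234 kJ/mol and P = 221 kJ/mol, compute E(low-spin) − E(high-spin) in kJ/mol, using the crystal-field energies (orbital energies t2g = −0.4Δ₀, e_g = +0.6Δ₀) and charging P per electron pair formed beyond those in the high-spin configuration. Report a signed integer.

In the high-spin limit (t2g^3 e_g^1) the orbital term is -0.6Δ₀ = -140 kJ/mol, with no excess pairing.
Low-spin: t2g^4 e_g^0, orbital CFSE = -1.6Δ₀ = -374 kJ/mol; plus 1 excess pair × P = +221 kJ/mol; total -153 kJ/mol.
Thus E(LS) − E(HS) = -13 kJ/mol.

-13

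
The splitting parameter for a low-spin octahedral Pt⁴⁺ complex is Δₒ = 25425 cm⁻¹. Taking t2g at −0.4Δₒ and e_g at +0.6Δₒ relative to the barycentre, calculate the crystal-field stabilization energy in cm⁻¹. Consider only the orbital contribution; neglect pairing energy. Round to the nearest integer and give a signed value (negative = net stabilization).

-61020

Pt is in group 10, so Pt⁴⁺ is d⁶ (10 − 4 = 6).
Configuration: t2g^6 e_g^0.
CFSE(orbital) = 6×(-0.4Δₒ) + 0×(0.6Δₒ) = -2.4Δₒ; with Δₒ = 25425 cm⁻¹ that is -61020 cm⁻¹.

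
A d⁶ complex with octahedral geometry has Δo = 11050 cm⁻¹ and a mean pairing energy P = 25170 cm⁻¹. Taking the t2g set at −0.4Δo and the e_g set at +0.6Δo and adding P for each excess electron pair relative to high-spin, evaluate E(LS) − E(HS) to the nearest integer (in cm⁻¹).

High-spin d⁶ fills as t2g^4 e_g^2 with CFSE 4(−0.4) + 2(+0.6) = -0.4Δo = -4420 cm⁻¹.
For low-spin the configuration is t2g^6 e_g^0: orbital energy -2.4 × 11050 = -26520 cm⁻¹, and 2 additional pairs relative to high-spin add 50340 cm⁻¹, giving 23820 cm⁻¹.
E(LS) − E(HS) = 23820 − (-4420) = 28240 cm⁻¹.

28240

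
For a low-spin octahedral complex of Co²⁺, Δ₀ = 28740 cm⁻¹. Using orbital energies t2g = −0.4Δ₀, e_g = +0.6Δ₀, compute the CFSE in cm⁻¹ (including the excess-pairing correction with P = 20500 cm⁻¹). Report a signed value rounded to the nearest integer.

Group 9 minus oxidation state +2 gives a d⁷ configuration for Co²⁺.
Electron filling gives t2g^6 e_g^1.
Orbital CFSE = 6(-0.4) + 1(0.6) = -1.8Δ₀ = -1.8 × 28740 = -51732 cm⁻¹.
Pairing penalty: 3 pairs vs 2 in the high-spin reference → 1 extra × P = 20500 cm⁻¹.
Combining: -51732 + 20500 = -31232 cm⁻¹.

-31232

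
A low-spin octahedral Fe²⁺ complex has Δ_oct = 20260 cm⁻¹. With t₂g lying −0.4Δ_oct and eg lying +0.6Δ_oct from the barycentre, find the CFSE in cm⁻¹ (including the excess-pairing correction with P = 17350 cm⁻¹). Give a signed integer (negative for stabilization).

Fe is in group 8, so Fe²⁺ is d⁶ (8 − 2 = 6).
Configuration: t₂g⁶ eg⁰.
The orbital stabilization is -2.4Δ_oct = -2.4 × 20260 = -48624 cm⁻¹.
Pairing penalty: 3 pairs vs 1 in the high-spin reference → 2 extra × P = 34700 cm⁻¹.
Net CFSE = -48624 + 34700 = -13924 cm⁻¹.

-13924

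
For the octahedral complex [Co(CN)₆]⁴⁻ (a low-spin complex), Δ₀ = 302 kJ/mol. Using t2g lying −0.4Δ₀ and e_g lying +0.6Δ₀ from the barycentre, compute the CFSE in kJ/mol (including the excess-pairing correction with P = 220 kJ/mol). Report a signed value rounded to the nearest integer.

-324

Each CN⁻ contributes -1; 6 × (-1) = -6. With overall charge -4, Co is in the +2 oxidation state.
Group 9 minus oxidation state +2 gives a d⁷ configuration for Co²⁺.
Configuration: t2g^6 e_g^1.
Orbital CFSE = 6(-0.4) + 1(0.6) = -1.8Δ₀ = -1.8 × 302 = -544 kJ/mol.
High-spin d⁷ would be t2g^5 e_g^2 with 2 pairs; low-spin has 3, so 1 excess pair costs +1P = +220 kJ/mol.
Net CFSE = -544 + 220 = -324 kJ/mol.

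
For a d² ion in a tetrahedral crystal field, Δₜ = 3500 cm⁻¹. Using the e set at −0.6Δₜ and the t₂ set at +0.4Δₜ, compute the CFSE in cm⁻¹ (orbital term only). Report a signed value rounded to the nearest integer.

Tetrahedral splitting is small, so the complex is high-spin.
Configuration: e² t₂⁰.
CFSE(orbital) = 2×(-0.6Δₜ) + 0×(0.4Δₜ) = -1.2Δₜ; with Δₜ = 3500 cm⁻¹ that is -4200 cm⁻¹.

-4200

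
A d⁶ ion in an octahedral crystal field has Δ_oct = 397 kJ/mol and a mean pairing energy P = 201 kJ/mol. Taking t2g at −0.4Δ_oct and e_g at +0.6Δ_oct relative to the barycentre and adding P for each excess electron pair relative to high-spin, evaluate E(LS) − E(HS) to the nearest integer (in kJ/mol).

High-spin d⁶ fills as t2g^4 e_g^2 with CFSE 4(−0.4) + 2(+0.6) = -0.4Δ_oct = -159 kJ/mol.
For low-spin the configuration is t2g^6 e_g^0: orbital energy -2.4 × 397 = -953 kJ/mol, and 2 additional pairs relative to high-spin add 402 kJ/mol, giving -551 kJ/mol.
Thus E(LS) − E(HS) = -392 kJ/mol.

-392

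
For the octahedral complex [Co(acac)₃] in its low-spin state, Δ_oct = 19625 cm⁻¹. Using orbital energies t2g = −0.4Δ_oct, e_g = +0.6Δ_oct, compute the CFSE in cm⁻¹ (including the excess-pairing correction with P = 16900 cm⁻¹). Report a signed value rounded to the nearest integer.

Each acac⁻ contributes -1; 3 × (-1) = -3. With overall charge +0, Co is in the +3 oxidation state.
Group 9 minus oxidation state +3 gives a d⁶ configuration for Co³⁺.
Configuration: t2g^6 e_g^0.
The orbital stabilization is -2.4Δ_oct = -2.4 × 19625 = -47100 cm⁻¹.
Pairing penalty: 3 pairs vs 1 in the high-spin reference → 2 extra × P = 33800 cm⁻¹.
Combining: -47100 + 33800 = -13300 cm⁻¹.

-13300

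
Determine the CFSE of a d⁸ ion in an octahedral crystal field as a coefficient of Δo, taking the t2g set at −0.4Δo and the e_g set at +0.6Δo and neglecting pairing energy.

-1.2 Δo

For octahedral d⁸ the high- and low-spin configurations coincide.
Configuration: t2g^6 e_g^2.
CFSE = 6(-0.4Δo) + 2(0.6Δo) = -2.4Δo + 1.2Δo = -1.2Δo.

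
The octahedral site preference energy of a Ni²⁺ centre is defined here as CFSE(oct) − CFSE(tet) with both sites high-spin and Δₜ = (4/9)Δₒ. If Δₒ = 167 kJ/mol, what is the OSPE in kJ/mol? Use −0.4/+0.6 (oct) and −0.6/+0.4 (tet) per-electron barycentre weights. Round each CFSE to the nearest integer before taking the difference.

Group 10 minus oxidation state +2 gives a d⁸ configuration for Ni²⁺.
Octahedral (high-spin): t₂g⁶ eg², CFSE = 6(−0.4) + 2(+0.6) = -1.2Δₒ = -1.2 × 167 = -200 kJ/mol.
Tetrahedral e⁴ t₂⁴ gives -0.8Δₜ = -0.8 × (4/9) × 167 = -59 kJ/mol.
OSPE = CFSE(oct) − CFSE(tet) = -200 − (-59) = -141 kJ/mol.

-141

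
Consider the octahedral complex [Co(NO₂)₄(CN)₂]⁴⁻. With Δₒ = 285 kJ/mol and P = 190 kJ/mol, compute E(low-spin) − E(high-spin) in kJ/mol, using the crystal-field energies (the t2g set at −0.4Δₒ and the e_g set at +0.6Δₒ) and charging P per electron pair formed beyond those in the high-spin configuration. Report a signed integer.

-95

Ligand charges: 4×(-1) from NO₂⁻ and 2×(-1) from CN⁻ sum to -6; with overall charge -4, Co is +2.
Group 9 minus oxidation state +2 gives a d⁷ configuration for Co²⁺.
High-spin: t2g^5 e_g^2, CFSE = -0.8Δₒ = -228 kJ/mol.
Low-spin t2g^6 e_g^1 gives -1.8Δₒ = -513 kJ/mol, but forming 1 extra pair costs 1P = 190 kJ/mol, so E(LS) = -513 + 190 = -323 kJ/mol.
Thus E(LS) − E(HS) = -95 kJ/mol.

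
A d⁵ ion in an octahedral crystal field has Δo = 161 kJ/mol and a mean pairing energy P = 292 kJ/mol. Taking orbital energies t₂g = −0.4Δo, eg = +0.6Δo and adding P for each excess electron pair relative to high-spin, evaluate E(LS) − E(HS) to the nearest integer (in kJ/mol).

262

High-spin: t₂g³ eg², CFSE = 0.0Δo = 0 kJ/mol.
For low-spin the configuration is t₂g⁵ eg⁰: orbital energy -2.0 × 161 = -322 kJ/mol, and 2 additional pairs relative to high-spin add 584 kJ/mol, giving 262 kJ/mol.
Thus E(LS) − E(HS) = 262 kJ/mol.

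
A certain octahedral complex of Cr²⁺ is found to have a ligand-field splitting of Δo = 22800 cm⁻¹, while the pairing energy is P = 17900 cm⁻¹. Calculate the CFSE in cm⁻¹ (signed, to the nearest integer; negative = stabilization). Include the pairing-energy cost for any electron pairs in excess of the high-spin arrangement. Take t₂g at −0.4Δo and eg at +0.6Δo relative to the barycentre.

-18580

Cr is in group 6, so Cr²⁺ is d⁴ (6 − 2 = 4).
Since Δo = 22800 cm⁻¹ > P = 17900 cm⁻¹, the complex adopts the low-spin configuration.
That gives t₂g⁴ eg⁰.
Orbital CFSE = -1.6Δo = -1.6 × 22800 = -36480 cm⁻¹.
Excess pairs vs high-spin: 1 − 0 = 1; pairing cost = +17900 cm⁻¹.
Net CFSE = -36480 + 17900 = -18580 cm⁻¹.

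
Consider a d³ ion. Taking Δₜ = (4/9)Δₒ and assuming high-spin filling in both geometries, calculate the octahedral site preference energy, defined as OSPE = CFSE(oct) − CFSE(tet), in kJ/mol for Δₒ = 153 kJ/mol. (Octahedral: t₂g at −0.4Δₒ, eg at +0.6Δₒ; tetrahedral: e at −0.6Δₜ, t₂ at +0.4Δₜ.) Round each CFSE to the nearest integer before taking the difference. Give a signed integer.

-130

Octahedral (high-spin): t₂g³ eg⁰, CFSE = 3(−0.4) + 0(+0.6) = -1.2Δₒ = -1.2 × 153 = -184 kJ/mol.
In a tetrahedral site the filling is e² t₂¹: CFSE(tet) = -0.8Δₜ = -0.8 × (4/9)(153) = -54 kJ/mol.
Subtracting, OSPE = -184 − (-54) = -130 kJ/mol.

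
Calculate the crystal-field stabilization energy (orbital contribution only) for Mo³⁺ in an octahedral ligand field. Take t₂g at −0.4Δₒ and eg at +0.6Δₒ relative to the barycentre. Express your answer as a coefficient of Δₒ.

Group 6 minus oxidation state +3 gives a d³ configuration for Mo³⁺.
Configuration: t₂g³ eg⁰.
CFSE = 3(-0.4Δₒ) + 0(0.6Δₒ) = -1.2Δₒ + 0.0Δₒ = -1.2Δₒ.

-1.2 Δₒ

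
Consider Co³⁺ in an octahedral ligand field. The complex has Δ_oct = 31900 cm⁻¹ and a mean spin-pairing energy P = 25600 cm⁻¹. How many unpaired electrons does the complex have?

Co is in group 9, so Co³⁺ is d⁶ (9 − 3 = 6).
With Δ_oct > P the complex is low-spin.
Filling d⁶ accordingly: t2g^6 e_g^0.
Unpaired electrons: 0.

0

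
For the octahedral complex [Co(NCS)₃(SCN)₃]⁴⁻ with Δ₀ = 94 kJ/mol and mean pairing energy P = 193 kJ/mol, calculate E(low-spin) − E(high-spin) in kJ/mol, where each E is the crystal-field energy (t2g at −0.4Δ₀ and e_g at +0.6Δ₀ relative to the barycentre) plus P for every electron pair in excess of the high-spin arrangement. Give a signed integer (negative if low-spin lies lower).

99

Ligand charges: 3×(-1) from NCS⁻ and 3×(-1) from SCN⁻ sum to -6; with overall charge -4, Co is +2.
Group 9 minus oxidation state +2 gives a d⁷ configuration for Co²⁺.
High-spin d⁷ fills as t2g^5 e_g^2 with CFSE 5(−0.4) + 2(+0.6) = -0.8Δ₀ = -75 kJ/mol.
For low-spin the configuration is t2g^6 e_g^1: orbital energy -1.8 × 94 = -169 kJ/mol, and 1 additional pair relative to high-spin adds 193 kJ/mol, giving 24 kJ/mol.
The difference is 24 − (-75) = 99 kJ/mol, so high-spin lies lower.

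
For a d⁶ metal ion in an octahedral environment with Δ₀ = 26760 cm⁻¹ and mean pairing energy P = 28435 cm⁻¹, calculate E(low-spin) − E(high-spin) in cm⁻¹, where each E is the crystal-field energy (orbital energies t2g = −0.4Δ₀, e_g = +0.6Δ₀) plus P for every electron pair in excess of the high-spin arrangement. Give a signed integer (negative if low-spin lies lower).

3350

In the high-spin limit (t2g^4 e_g^2) the orbital term is -0.4Δ₀ = -10704 cm⁻¹, with no excess pairing.
For low-spin the configuration is t2g^6 e_g^0: orbital energy -2.4 × 26760 = -64224 cm⁻¹, and 2 additional pairs relative to high-spin add 56870 cm⁻¹, giving -7354 cm⁻¹.
E(LS) − E(HS) = -7354 − (-10704) = 3350 cm⁻¹.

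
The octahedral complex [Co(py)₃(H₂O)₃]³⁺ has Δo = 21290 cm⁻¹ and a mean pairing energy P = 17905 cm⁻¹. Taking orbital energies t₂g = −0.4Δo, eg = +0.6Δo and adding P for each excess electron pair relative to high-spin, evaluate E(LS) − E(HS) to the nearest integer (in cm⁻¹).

Ligand charges: 3×(+0) from py and 3×(+0) from H₂O sum to +0; with overall charge +3, Co is +3.
Co is in group 9, so Co³⁺ is d⁶ (9 − 3 = 6).
High-spin: t₂g⁴ eg², CFSE = -0.4Δo = -8516 cm⁻¹.
Low-spin t₂g⁶ eg⁰ gives -2.4Δo = -51096 cm⁻¹, but forming 2 extra pairs costs 2P = 35810 cm⁻¹, so E(LS) = -51096 + 35810 = -15286 cm⁻¹.
Thus E(LS) − E(HS) = -6770 cm⁻¹.

-6770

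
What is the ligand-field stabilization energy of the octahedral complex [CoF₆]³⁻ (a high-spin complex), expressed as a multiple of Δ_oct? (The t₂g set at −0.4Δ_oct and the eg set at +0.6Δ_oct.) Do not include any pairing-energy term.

Each F⁻ contributes -1; 6 × (-1) = -6. With overall charge -3, Co is in the +3 oxidation state.
Group 9 minus oxidation state +3 gives a d⁶ configuration for Co³⁺.
Configuration: t₂g⁴ eg².
CFSE = 4(-0.4Δ_oct) + 2(0.6Δ_oct) = -1.6Δ_oct + 1.2Δ_oct = -0.4Δ_oct.

-0.4 Δ_oct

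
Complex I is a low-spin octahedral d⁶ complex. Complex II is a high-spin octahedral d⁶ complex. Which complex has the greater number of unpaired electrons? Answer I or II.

I: t2g^6 e_g^0 → 0 unpaired.
II: t2g^4 e_g^2 → 4 unpaired.
So II has more unpaired electrons.

II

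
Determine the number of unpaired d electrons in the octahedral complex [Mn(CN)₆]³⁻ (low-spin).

Each CN⁻ contributes -1; 6 × (-1) = -6. With overall charge -3, Mn is in the +3 oxidation state.
Mn is in group 7, so Mn³⁺ is d⁴ (7 − 3 = 4).
Configuration: t2g^4 e_g^0, giving 2 unpaired electrons.

2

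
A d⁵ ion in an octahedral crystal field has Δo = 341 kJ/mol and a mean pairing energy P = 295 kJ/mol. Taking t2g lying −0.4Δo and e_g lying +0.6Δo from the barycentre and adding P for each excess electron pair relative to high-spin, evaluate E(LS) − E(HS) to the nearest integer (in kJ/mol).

-92

In the high-spin limit (t2g^3 e_g^2) the orbital term is 0.0Δo = 0 kJ/mol, with no excess pairing.
For low-spin the configuration is t2g^5 e_g^0: orbital energy -2.0 × 341 = -682 kJ/mol, and 2 additional pairs relative to high-spin add 590 kJ/mol, giving -92 kJ/mol.
E(LS) − E(HS) = -92 − (0) = -92 kJ/mol.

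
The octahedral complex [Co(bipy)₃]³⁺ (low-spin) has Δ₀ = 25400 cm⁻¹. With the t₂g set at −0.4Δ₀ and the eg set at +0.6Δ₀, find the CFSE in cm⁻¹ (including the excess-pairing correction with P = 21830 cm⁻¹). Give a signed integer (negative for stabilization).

bipy is neutral, so the +3 overall charge sits on Co: oxidation state +3.
Group 9 minus oxidation state +3 gives a d⁶ configuration for Co³⁺.
Electron filling gives t₂g⁶ eg⁰.
The orbital stabilization is -2.4Δ₀ = -2.4 × 25400 = -60960 cm⁻¹.
High-spin d⁶ would be t₂g⁴ eg² with 1 pair; low-spin has 3, so 2 excess pairs cost +2P = +43660 cm⁻¹.
Net CFSE = -60960 + 43660 = -17300 cm⁻¹.

-17300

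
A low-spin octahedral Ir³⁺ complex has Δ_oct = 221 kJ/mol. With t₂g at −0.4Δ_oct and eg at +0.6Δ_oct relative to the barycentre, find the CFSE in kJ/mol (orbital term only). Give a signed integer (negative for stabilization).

Ir is in group 9, so Ir³⁺ is d⁶ (9 − 3 = 6).
The d⁶ electrons fill as t₂g⁶ eg⁰.
CFSE(orbital) = 6×(-0.4Δ_oct) + 0×(0.6Δ_oct) = -2.4Δ_oct; with Δ_oct = 221 kJ/mol that is -530 kJ/mol.

-530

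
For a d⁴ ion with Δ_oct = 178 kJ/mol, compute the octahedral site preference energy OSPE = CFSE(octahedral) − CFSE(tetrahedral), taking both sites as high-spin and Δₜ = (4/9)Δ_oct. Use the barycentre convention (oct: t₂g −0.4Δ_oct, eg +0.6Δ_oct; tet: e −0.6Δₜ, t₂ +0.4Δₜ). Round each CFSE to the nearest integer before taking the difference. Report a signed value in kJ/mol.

Octahedral high-spin t2g^3 e_g^1: CFSE = -0.6 × 178 = -107 kJ/mol.
In a tetrahedral site the filling is e^2 t2^2: CFSE(tet) = -0.4Δₜ = -0.4 × (4/9)(178) = -32 kJ/mol.
OSPE = CFSE(oct) − CFSE(tet) = -107 − (-32) = -75 kJ/mol.

-75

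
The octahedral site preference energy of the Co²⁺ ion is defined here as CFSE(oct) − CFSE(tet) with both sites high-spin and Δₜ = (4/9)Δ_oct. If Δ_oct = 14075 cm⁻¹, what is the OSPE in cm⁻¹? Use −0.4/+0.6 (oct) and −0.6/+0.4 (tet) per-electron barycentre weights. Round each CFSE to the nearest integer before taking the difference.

Co²⁺: group 9, so d-count = 9 − 2 = 7.
Octahedral high-spin t2g^5 e_g^2: CFSE = -0.8 × 14075 = -11260 cm⁻¹.
In a tetrahedral site the filling is e^4 t2^3: CFSE(tet) = -1.2Δₜ = -1.2 × (4/9)(14075) = -7507 cm⁻¹.
OSPE = -11260 − (-7507) = -3753 cm⁻¹.

-3753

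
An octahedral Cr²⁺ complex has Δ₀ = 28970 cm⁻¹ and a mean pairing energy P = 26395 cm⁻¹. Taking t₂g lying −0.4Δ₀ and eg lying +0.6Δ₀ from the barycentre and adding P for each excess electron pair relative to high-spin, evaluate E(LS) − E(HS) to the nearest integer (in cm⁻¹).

Cr is in group 6, so Cr²⁺ is d⁴ (6 − 2 = 4).
High-spin: t₂g³ eg¹, CFSE = -0.6Δ₀ = -17382 cm⁻¹.
Low-spin: t₂g⁴ eg⁰, orbital CFSE = -1.6Δ₀ = -46352 cm⁻¹; plus 1 excess pair × P = +26395 cm⁻¹; total -19957 cm⁻¹.
Thus E(LS) − E(HS) = -2575 cm⁻¹.

-2575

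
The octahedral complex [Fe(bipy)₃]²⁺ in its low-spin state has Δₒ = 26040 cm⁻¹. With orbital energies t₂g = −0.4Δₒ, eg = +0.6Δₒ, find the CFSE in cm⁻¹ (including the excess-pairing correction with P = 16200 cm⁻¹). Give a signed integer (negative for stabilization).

bipy is neutral, so the +2 overall charge sits on Fe: oxidation state +2.
Fe²⁺: group 8, so d-count = 8 − 2 = 6.
Electron filling gives t₂g⁶ eg⁰.
Orbital CFSE = 6(-0.4) + 0(0.6) = -2.4Δₒ = -2.4 × 26040 = -62496 cm⁻¹.
Relative to high-spin t₂g⁴ eg² (1 paired), the low-spin configuration has 2 additional pairs, contributing +2 × 16200 = +32400 cm⁻¹.
Overall CFSE = -62496 + 32400 = -30096 cm⁻¹.

-30096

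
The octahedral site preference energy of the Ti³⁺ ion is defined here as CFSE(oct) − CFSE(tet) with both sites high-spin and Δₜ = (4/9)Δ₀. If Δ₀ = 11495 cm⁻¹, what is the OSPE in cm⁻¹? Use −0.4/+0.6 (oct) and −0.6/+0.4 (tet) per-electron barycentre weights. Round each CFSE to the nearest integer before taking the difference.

Ti³⁺: group 4, so d-count = 4 − 3 = 1.
Octahedral high-spin t₂g¹ eg⁰: CFSE = -0.4 × 11495 = -4598 cm⁻¹.
In a tetrahedral site the filling is e¹ t₂⁰: CFSE(tet) = -0.6Δₜ = -0.6 × (4/9)(11495) = -3065 cm⁻¹.
Subtracting, OSPE = -4598 − (-3065) = -1533 cm⁻¹.

-1533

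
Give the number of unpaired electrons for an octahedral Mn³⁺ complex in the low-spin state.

2

Group 7 minus oxidation state +3 gives a d⁴ configuration for Mn³⁺.
Configuration: t2g^4 e_g^0, giving 2 unpaired electrons.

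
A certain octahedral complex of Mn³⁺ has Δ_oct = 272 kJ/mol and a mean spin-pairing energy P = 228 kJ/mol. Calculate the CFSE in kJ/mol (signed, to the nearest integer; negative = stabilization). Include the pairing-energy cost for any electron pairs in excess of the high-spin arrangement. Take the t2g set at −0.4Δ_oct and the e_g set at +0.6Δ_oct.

Group 7 minus oxidation state +3 gives a d⁴ configuration for Mn³⁺.
Here Δ_oct > P (272 > 228), so the low-spin state is favoured.
That gives t2g^4 e_g^0.
Orbital CFSE = -1.6Δ_oct = -1.6 × 272 = -435 kJ/mol.
Excess pairs vs high-spin: 1 − 0 = 1; pairing cost = +228 kJ/mol.
Net CFSE = -435 + 228 = -207 kJ/mol.

-207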